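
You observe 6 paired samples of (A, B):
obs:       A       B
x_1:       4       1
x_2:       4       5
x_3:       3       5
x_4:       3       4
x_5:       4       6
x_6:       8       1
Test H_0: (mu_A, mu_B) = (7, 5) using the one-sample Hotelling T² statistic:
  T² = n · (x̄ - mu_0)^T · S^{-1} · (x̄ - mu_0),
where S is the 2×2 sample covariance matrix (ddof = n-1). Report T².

Step 1 — sample mean vector:
  mean(A) = (4 + 4 + 3 + 3 + 4 + 8) / 6 = 26/6 = 4.3333
  mean(B) = (1 + 5 + 5 + 4 + 6 + 1) / 6 = 22/6 = 3.6667
  x̄ = (4.3333, 3.6667),  deviation x̄ - mu_0 = (4.3333, 3.6667) - (7, 5) = (-2.6667, -1.3333).

Step 2 — sample covariance matrix, S[i,j] = (1/(n-1)) · Σ_k (x_{k,i} - mean_i) · (x_{k,j} - mean_j), divisor n-1 = 5:
  S[A,A] = ((-0.3333)·(-0.3333) + (-0.3333)·(-0.3333) + (-1.3333)·(-1.3333) + (-1.3333)·(-1.3333) + (-0.3333)·(-0.3333) + (3.6667)·(3.6667)) / 5 = 17.3333/5 = 3.4667
  S[A,B] = ((-0.3333)·(-2.6667) + (-0.3333)·(1.3333) + (-1.3333)·(1.3333) + (-1.3333)·(0.3333) + (-0.3333)·(2.3333) + (3.6667)·(-2.6667)) / 5 = -12.3333/5 = -2.4667
  S[B,B] = ((-2.6667)·(-2.6667) + (1.3333)·(1.3333) + (1.3333)·(1.3333) + (0.3333)·(0.3333) + (2.3333)·(2.3333) + (-2.6667)·(-2.6667)) / 5 = 23.3333/5 = 4.6667
  S = [[3.4667, -2.4667],
 [-2.4667, 4.6667]].

Step 3 — invert S. det(S) = 3.4667·4.6667 - (-2.4667)² = 10.0933.
  S^{-1} = (1/det) · [[d, -b], [-b, a]] = [[0.4624, 0.2444],
 [0.2444, 0.3435]].

Step 4 — quadratic form (x̄ - mu_0)^T · S^{-1} · (x̄ - mu_0):
  S^{-1} · (x̄ - mu_0) = (-1.5588, -1.1096),
  (x̄ - mu_0)^T · [...] = (-2.6667)·(-1.5588) + (-1.3333)·(-1.1096) = 5.6363.

Step 5 — scale by n: T² = 6 · 5.6363 = 33.8177.

T² ≈ 33.8177


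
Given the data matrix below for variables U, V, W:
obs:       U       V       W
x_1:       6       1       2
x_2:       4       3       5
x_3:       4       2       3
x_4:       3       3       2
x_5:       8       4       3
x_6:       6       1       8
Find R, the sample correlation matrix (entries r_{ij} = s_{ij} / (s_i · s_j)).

Step 1 — column means:
  mean(U) = (6 + 4 + 4 + 3 + 8 + 6) / 6 = 31/6 = 5.1667
  mean(V) = (1 + 3 + 2 + 3 + 4 + 1) / 6 = 14/6 = 2.3333
  mean(W) = (2 + 5 + 3 + 2 + 3 + 8) / 6 = 23/6 = 3.8333

Step 2 — sample variances and covariances s[i,j] = (1/(n-1)) · Σ_k (x_{k,i} - mean_i) · (x_{k,j} - mean_j), with n-1 = 5:
  s[U,U] = ((0.8333)·(0.8333) + (-1.1667)·(-1.1667) + (-1.1667)·(-1.1667) + (-2.1667)·(-2.1667) + (2.8333)·(2.8333) + (0.8333)·(0.8333)) / 5 = 16.8333/5 = 3.3667
  s[U,V] = ((0.8333)·(-1.3333) + (-1.1667)·(0.6667) + (-1.1667)·(-0.3333) + (-2.1667)·(0.6667) + (2.8333)·(1.6667) + (0.8333)·(-1.3333)) / 5 = 0.6667/5 = 0.1333
  s[U,W] = ((0.8333)·(-1.8333) + (-1.1667)·(1.1667) + (-1.1667)·(-0.8333) + (-2.1667)·(-1.8333) + (2.8333)·(-0.8333) + (0.8333)·(4.1667)) / 5 = 3.1667/5 = 0.6333
  s[V,V] = ((-1.3333)·(-1.3333) + (0.6667)·(0.6667) + (-0.3333)·(-0.3333) + (0.6667)·(0.6667) + (1.6667)·(1.6667) + (-1.3333)·(-1.3333)) / 5 = 7.3333/5 = 1.4667
  s[V,W] = ((-1.3333)·(-1.8333) + (0.6667)·(1.1667) + (-0.3333)·(-0.8333) + (0.6667)·(-1.8333) + (1.6667)·(-0.8333) + (-1.3333)·(4.1667)) / 5 = -4.6667/5 = -0.9333
  s[W,W] = ((-1.8333)·(-1.8333) + (1.1667)·(1.1667) + (-0.8333)·(-0.8333) + (-1.8333)·(-1.8333) + (-0.8333)·(-0.8333) + (4.1667)·(4.1667)) / 5 = 26.8333/5 = 5.3667
  Sample standard deviations s_i = √(s[i,i]):
  s(U) = √(3.3667) = 1.8348
  s(V) = √(1.4667) = 1.2111
  s(W) = √(5.3667) = 2.3166

Step 3 — r_{ij} = s_{ij} / (s_i · s_j):
  r[U,U] = 1 (diagonal).
  r[U,V] = 0.1333 / (1.8348 · 1.2111) = 0.1333 / 2.2221 = 0.06
  r[U,W] = 0.6333 / (1.8348 · 2.3166) = 0.6333 / 4.2506 = 0.149
  r[V,V] = 1 (diagonal).
  r[V,W] = -0.9333 / (1.2111 · 2.3166) = -0.9333 / 2.8056 = -0.3327
  r[W,W] = 1 (diagonal).

R is symmetric with unit diagonal. Assembling:

R = [[1, 0.06, 0.149],
 [0.06, 1, -0.3327],
 [0.149, -0.3327, 1]]


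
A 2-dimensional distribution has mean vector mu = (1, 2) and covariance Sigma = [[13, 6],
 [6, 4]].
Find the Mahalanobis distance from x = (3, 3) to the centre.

Step 1 — centre the observation: (x - mu) = (2, 1).

Step 2 — invert Sigma. det(Sigma) = 13·4 - (6)² = 16.
  Sigma^{-1} = (1/det) · [[d, -b], [-b, a]] = [[0.25, -0.375],
 [-0.375, 0.8125]].

Step 3 — form the quadratic (x - mu)^T · Sigma^{-1} · (x - mu):
  Sigma^{-1} · (x - mu) = (0.125, 0.0625).
  (x - mu)^T · [Sigma^{-1} · (x - mu)] = (2)·(0.125) + (1)·(0.0625) = 0.3125.

Step 4 — take square root: d = √(0.3125) ≈ 0.559.

d(x, mu) = √(0.3125) ≈ 0.559


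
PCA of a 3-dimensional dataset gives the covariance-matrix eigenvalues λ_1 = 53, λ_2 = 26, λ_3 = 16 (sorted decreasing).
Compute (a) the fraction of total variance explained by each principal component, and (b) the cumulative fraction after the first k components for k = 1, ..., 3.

Step 1 — total variance = trace(Sigma) = Σ λ_i = 53 + 26 + 16 = 95.

Step 2 — fraction explained by component i = λ_i / Σ λ:
  PC1: 53/95 = 0.5579
  PC2: 26/95 = 0.2737
  PC3: 16/95 = 0.1684

Step 3 — cumulative fraction after k components = (λ_1 + ... + λ_k) / Σ λ:
  k = 1: 53/95 = 0.5579
  k = 2: (53 + 26)/95 = 79/95 = 0.8316
  k = 3: (53 + 26 + 16)/95 = 95/95 = 1

Summary (fraction, with percent):

explained: PC1 0.5579 (55.79%), PC2 0.2737 (27.37%), PC3 0.1684 (16.84%);  cumulative: 0.5579, 0.8316, 1


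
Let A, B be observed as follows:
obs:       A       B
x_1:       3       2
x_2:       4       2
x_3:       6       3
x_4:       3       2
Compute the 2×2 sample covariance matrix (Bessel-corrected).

Step 1 — column means:
  mean(A) = (3 + 4 + 6 + 3) / 4 = 16/4 = 4
  mean(B) = (2 + 2 + 3 + 2) / 4 = 9/4 = 2.25

Step 2 — sample covariance S[i,j] = (1/(n-1)) · Σ_k (x_{k,i} - mean_i) · (x_{k,j} - mean_j), with n-1 = 3.
  S[A,A] = ((-1)·(-1) + (0)·(0) + (2)·(2) + (-1)·(-1)) / 3 = 6/3 = 2
  S[A,B] = ((-1)·(-0.25) + (0)·(-0.25) + (2)·(0.75) + (-1)·(-0.25)) / 3 = 2/3 = 0.6667
  S[B,B] = ((-0.25)·(-0.25) + (-0.25)·(-0.25) + (0.75)·(0.75) + (-0.25)·(-0.25)) / 3 = 0.75/3 = 0.25

S is symmetric (S[j,i] = S[i,j]). Assembling:

S = [[2, 0.6667],
 [0.6667, 0.25]]


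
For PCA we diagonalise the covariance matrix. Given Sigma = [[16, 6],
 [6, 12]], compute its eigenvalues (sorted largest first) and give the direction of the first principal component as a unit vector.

Step 1 — characteristic polynomial of 2×2 Sigma:
  det(Sigma - λI) = λ² - trace · λ + det = 0.
  trace = 16 + 12 = 28, det = 16·12 - (6)² = 156.
Step 2 — discriminant:
  Δ = trace² - 4·det = 784 - 624 = 160.
Step 3 — eigenvalues:
  λ = (trace ± √Δ)/2 = (28 ± 12.6491)/2,
  λ_1 = 20.3246,  λ_2 = 7.6754.

Step 4 — unit eigenvector for λ_1: solve (Sigma - λ_1 I)v = 0. First row:
  (16 - 20.3246)·v_x + (6)·v_y = 0, i.e. (-4.3246)·v_x + (6)·v_y = 0,
  so v ∝ (b, λ_1 - a) = (6, 4.3246) = u.
  ||u|| = √((6)² + (4.3246)²) = √(54.7018) ≈ 7.3961,
  v_1 = u/||u|| ≈ (0.8112, 0.5847) (||v_1|| = 1).

λ_1 = 20.3246,  λ_2 = 7.6754;  v_1 ≈ (0.8112, 0.5847)


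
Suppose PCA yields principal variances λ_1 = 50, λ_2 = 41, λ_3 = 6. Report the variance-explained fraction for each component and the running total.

Step 1 — total variance = trace(Sigma) = Σ λ_i = 50 + 41 + 6 = 97.

Step 2 — fraction explained by component i = λ_i / Σ λ:
  PC1: 50/97 = 0.5155
  PC2: 41/97 = 0.4227
  PC3: 6/97 = 0.0619

Step 3 — cumulative fraction after k components = (λ_1 + ... + λ_k) / Σ λ:
  k = 1: 50/97 = 0.5155
  k = 2: (50 + 41)/97 = 91/97 = 0.9381
  k = 3: (50 + 41 + 6)/97 = 97/97 = 1

Summary (fraction, with percent):

explained: PC1 0.5155 (51.55%), PC2 0.4227 (42.27%), PC3 0.0619 (6.19%);  cumulative: 0.5155, 0.9381, 1


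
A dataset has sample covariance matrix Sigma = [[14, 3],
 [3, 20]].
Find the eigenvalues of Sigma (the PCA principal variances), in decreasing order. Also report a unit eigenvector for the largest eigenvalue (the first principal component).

Step 1 — characteristic polynomial of 2×2 Sigma:
  det(Sigma - λI) = λ² - trace · λ + det = 0.
  trace = 14 + 20 = 34, det = 14·20 - (3)² = 271.
Step 2 — discriminant:
  Δ = trace² - 4·det = 1156 - 1084 = 72.
Step 3 — eigenvalues:
  λ = (trace ± √Δ)/2 = (34 ± 8.4853)/2,
  λ_1 = 21.2426,  λ_2 = 12.7574.

Step 4 — unit eigenvector for λ_1: solve (Sigma - λ_1 I)v = 0. First row:
  (14 - 21.2426)·v_x + (3)·v_y = 0, i.e. (-7.2426)·v_x + (3)·v_y = 0,
  so v ∝ (b, λ_1 - a) = (3, 7.2426) = u.
  ||u|| = √((3)² + (7.2426)²) = √(61.4558) ≈ 7.8394,
  v_1 = u/||u|| ≈ (0.3827, 0.9239) (||v_1|| = 1).

λ_1 = 21.2426,  λ_2 = 12.7574;  v_1 ≈ (0.3827, 0.9239)


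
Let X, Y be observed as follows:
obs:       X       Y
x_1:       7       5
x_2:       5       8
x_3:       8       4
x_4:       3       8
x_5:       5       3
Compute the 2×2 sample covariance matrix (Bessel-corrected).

Step 1 — column means:
  mean(X) = (7 + 5 + 8 + 3 + 5) / 5 = 28/5 = 5.6
  mean(Y) = (5 + 8 + 4 + 8 + 3) / 5 = 28/5 = 5.6

Step 2 — sample covariance S[i,j] = (1/(n-1)) · Σ_k (x_{k,i} - mean_i) · (x_{k,j} - mean_j), with n-1 = 4.
  S[X,X] = ((1.4)·(1.4) + (-0.6)·(-0.6) + (2.4)·(2.4) + (-2.6)·(-2.6) + (-0.6)·(-0.6)) / 4 = 15.2/4 = 3.8
  S[X,Y] = ((1.4)·(-0.6) + (-0.6)·(2.4) + (2.4)·(-1.6) + (-2.6)·(2.4) + (-0.6)·(-2.6)) / 4 = -10.8/4 = -2.7
  S[Y,Y] = ((-0.6)·(-0.6) + (2.4)·(2.4) + (-1.6)·(-1.6) + (2.4)·(2.4) + (-2.6)·(-2.6)) / 4 = 21.2/4 = 5.3

S is symmetric (S[j,i] = S[i,j]). Assembling:

S = [[3.8, -2.7],
 [-2.7, 5.3]]


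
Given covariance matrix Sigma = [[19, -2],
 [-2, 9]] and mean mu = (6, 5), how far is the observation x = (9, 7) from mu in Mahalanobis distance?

Step 1 — centre the observation: (x - mu) = (3, 2).

Step 2 — invert Sigma. det(Sigma) = 19·9 - (-2)² = 167.
  Sigma^{-1} = (1/det) · [[d, -b], [-b, a]] = [[0.0539, 0.012],
 [0.012, 0.1138]].

Step 3 — form the quadratic (x - mu)^T · Sigma^{-1} · (x - mu):
  Sigma^{-1} · (x - mu) = (0.1856, 0.2635).
  (x - mu)^T · [Sigma^{-1} · (x - mu)] = (3)·(0.1856) + (2)·(0.2635) = 1.0838.

Step 4 — take square root: d = √(1.0838) ≈ 1.0411.

d(x, mu) = √(1.0838) ≈ 1.0411


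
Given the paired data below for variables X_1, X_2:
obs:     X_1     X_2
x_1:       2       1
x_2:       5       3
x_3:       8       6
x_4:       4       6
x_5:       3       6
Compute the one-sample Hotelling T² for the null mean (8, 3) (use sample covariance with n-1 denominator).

Step 1 — sample mean vector:
  mean(X_1) = (2 + 5 + 8 + 4 + 3) / 5 = 22/5 = 4.4
  mean(X_2) = (1 + 3 + 6 + 6 + 6) / 5 = 22/5 = 4.4
  x̄ = (4.4, 4.4),  deviation x̄ - mu_0 = (4.4, 4.4) - (8, 3) = (-3.6, 1.4).

Step 2 — sample covariance matrix, S[i,j] = (1/(n-1)) · Σ_k (x_{k,i} - mean_i) · (x_{k,j} - mean_j), divisor n-1 = 4:
  S[X_1,X_1] = ((-2.4)·(-2.4) + (0.6)·(0.6) + (3.6)·(3.6) + (-0.4)·(-0.4) + (-1.4)·(-1.4)) / 4 = 21.2/4 = 5.3
  S[X_1,X_2] = ((-2.4)·(-3.4) + (0.6)·(-1.4) + (3.6)·(1.6) + (-0.4)·(1.6) + (-1.4)·(1.6)) / 4 = 10.2/4 = 2.55
  S[X_2,X_2] = ((-3.4)·(-3.4) + (-1.4)·(-1.4) + (1.6)·(1.6) + (1.6)·(1.6) + (1.6)·(1.6)) / 4 = 21.2/4 = 5.3
  S = [[5.3, 2.55],
 [2.55, 5.3]].

Step 3 — invert S. det(S) = 5.3·5.3 - (2.55)² = 21.5875.
  S^{-1} = (1/det) · [[d, -b], [-b, a]] = [[0.2455, -0.1181],
 [-0.1181, 0.2455]].

Step 4 — quadratic form (x̄ - mu_0)^T · S^{-1} · (x̄ - mu_0):
  S^{-1} · (x̄ - mu_0) = (-1.0492, 0.769),
  (x̄ - mu_0)^T · [...] = (-3.6)·(-1.0492) + (1.4)·(0.769) = 4.8537.

Step 5 — scale by n: T² = 5 · 4.8537 = 24.2687.

T² ≈ 24.2687


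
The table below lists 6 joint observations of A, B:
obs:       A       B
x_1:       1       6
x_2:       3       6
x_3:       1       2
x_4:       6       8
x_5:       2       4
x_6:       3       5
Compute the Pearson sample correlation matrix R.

Step 1 — column means:
  mean(A) = (1 + 3 + 1 + 6 + 2 + 3) / 6 = 16/6 = 2.6667
  mean(B) = (6 + 6 + 2 + 8 + 4 + 5) / 6 = 31/6 = 5.1667

Step 2 — sample variances and covariances s[i,j] = (1/(n-1)) · Σ_k (x_{k,i} - mean_i) · (x_{k,j} - mean_j), with n-1 = 5:
  s[A,A] = ((-1.6667)·(-1.6667) + (0.3333)·(0.3333) + (-1.6667)·(-1.6667) + (3.3333)·(3.3333) + (-0.6667)·(-0.6667) + (0.3333)·(0.3333)) / 5 = 17.3333/5 = 3.4667
  s[A,B] = ((-1.6667)·(0.8333) + (0.3333)·(0.8333) + (-1.6667)·(-3.1667) + (3.3333)·(2.8333) + (-0.6667)·(-1.1667) + (0.3333)·(-0.1667)) / 5 = 14.3333/5 = 2.8667
  s[B,B] = ((0.8333)·(0.8333) + (0.8333)·(0.8333) + (-3.1667)·(-3.1667) + (2.8333)·(2.8333) + (-1.1667)·(-1.1667) + (-0.1667)·(-0.1667)) / 5 = 20.8333/5 = 4.1667
  Sample standard deviations s_i = √(s[i,i]):
  s(A) = √(3.4667) = 1.8619
  s(B) = √(4.1667) = 2.0412

Step 3 — r_{ij} = s_{ij} / (s_i · s_j):
  r[A,A] = 1 (diagonal).
  r[A,B] = 2.8667 / (1.8619 · 2.0412) = 2.8667 / 3.8006 = 0.7543
  r[B,B] = 1 (diagonal).

R is symmetric with unit diagonal. Assembling:

R = [[1, 0.7543],
 [0.7543, 1]]


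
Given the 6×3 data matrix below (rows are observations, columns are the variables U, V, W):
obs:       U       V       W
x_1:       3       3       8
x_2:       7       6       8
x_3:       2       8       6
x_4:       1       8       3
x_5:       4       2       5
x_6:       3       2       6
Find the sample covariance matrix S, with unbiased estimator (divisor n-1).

Step 1 — column means:
  mean(U) = (3 + 7 + 2 + 1 + 4 + 3) / 6 = 20/6 = 3.3333
  mean(V) = (3 + 6 + 8 + 8 + 2 + 2) / 6 = 29/6 = 4.8333
  mean(W) = (8 + 8 + 6 + 3 + 5 + 6) / 6 = 36/6 = 6

Step 2 — sample covariance S[i,j] = (1/(n-1)) · Σ_k (x_{k,i} - mean_i) · (x_{k,j} - mean_j), with n-1 = 5.
  S[U,U] = ((-0.3333)·(-0.3333) + (3.6667)·(3.6667) + (-1.3333)·(-1.3333) + (-2.3333)·(-2.3333) + (0.6667)·(0.6667) + (-0.3333)·(-0.3333)) / 5 = 21.3333/5 = 4.2667
  S[U,V] = ((-0.3333)·(-1.8333) + (3.6667)·(1.1667) + (-1.3333)·(3.1667) + (-2.3333)·(3.1667) + (0.6667)·(-2.8333) + (-0.3333)·(-2.8333)) / 5 = -7.6667/5 = -1.5333
  S[U,W] = ((-0.3333)·(2) + (3.6667)·(2) + (-1.3333)·(0) + (-2.3333)·(-3) + (0.6667)·(-1) + (-0.3333)·(0)) / 5 = 13/5 = 2.6
  S[V,V] = ((-1.8333)·(-1.8333) + (1.1667)·(1.1667) + (3.1667)·(3.1667) + (3.1667)·(3.1667) + (-2.8333)·(-2.8333) + (-2.8333)·(-2.8333)) / 5 = 40.8333/5 = 8.1667
  S[V,W] = ((-1.8333)·(2) + (1.1667)·(2) + (3.1667)·(0) + (3.1667)·(-3) + (-2.8333)·(-1) + (-2.8333)·(0)) / 5 = -8/5 = -1.6
  S[W,W] = ((2)·(2) + (2)·(2) + (0)·(0) + (-3)·(-3) + (-1)·(-1) + (0)·(0)) / 5 = 18/5 = 3.6

S is symmetric (S[j,i] = S[i,j]). Assembling:

S = [[4.2667, -1.5333, 2.6],
 [-1.5333, 8.1667, -1.6],
 [2.6, -1.6, 3.6]]


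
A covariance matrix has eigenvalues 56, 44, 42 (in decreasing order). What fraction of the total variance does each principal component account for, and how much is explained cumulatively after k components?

Step 1 — total variance = trace(Sigma) = Σ λ_i = 56 + 44 + 42 = 142.

Step 2 — fraction explained by component i = λ_i / Σ λ:
  PC1: 56/142 = 0.3944
  PC2: 44/142 = 0.3099
  PC3: 42/142 = 0.2958

Step 3 — cumulative fraction after k components = (λ_1 + ... + λ_k) / Σ λ:
  k = 1: 56/142 = 0.3944
  k = 2: (56 + 44)/142 = 100/142 = 0.7042
  k = 3: (56 + 44 + 42)/142 = 142/142 = 1

Summary (fraction, with percent):

explained: PC1 0.3944 (39.44%), PC2 0.3099 (30.99%), PC3 0.2958 (29.58%);  cumulative: 0.3944, 0.7042, 1


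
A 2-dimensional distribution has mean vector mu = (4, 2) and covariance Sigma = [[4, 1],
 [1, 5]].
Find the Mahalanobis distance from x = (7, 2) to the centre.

Step 1 — centre the observation: (x - mu) = (3, 0).

Step 2 — invert Sigma. det(Sigma) = 4·5 - (1)² = 19.
  Sigma^{-1} = (1/det) · [[d, -b], [-b, a]] = [[0.2632, -0.0526],
 [-0.0526, 0.2105]].

Step 3 — form the quadratic (x - mu)^T · Sigma^{-1} · (x - mu):
  Sigma^{-1} · (x - mu) = (0.7895, -0.1579).
  (x - mu)^T · [Sigma^{-1} · (x - mu)] = (3)·(0.7895) + (0)·(-0.1579) = 2.3684.

Step 4 — take square root: d = √(2.3684) ≈ 1.539.

d(x, mu) = √(2.3684) ≈ 1.539


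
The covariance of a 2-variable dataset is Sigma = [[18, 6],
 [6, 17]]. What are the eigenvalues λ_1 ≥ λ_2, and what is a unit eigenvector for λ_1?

Step 1 — characteristic polynomial of 2×2 Sigma:
  det(Sigma - λI) = λ² - trace · λ + det = 0.
  trace = 18 + 17 = 35, det = 18·17 - (6)² = 270.
Step 2 — discriminant:
  Δ = trace² - 4·det = 1225 - 1080 = 145.
Step 3 — eigenvalues:
  λ = (trace ± √Δ)/2 = (35 ± 12.0416)/2,
  λ_1 = 23.5208,  λ_2 = 11.4792.

Step 4 — unit eigenvector for λ_1: solve (Sigma - λ_1 I)v = 0. First row:
  (18 - 23.5208)·v_x + (6)·v_y = 0, i.e. (-5.5208)·v_x + (6)·v_y = 0,
  so v ∝ (b, λ_1 - a) = (6, 5.5208) = u.
  ||u|| = √((6)² + (5.5208)²) = √(66.4792) ≈ 8.1535,
  v_1 = u/||u|| ≈ (0.7359, 0.6771) (||v_1|| = 1).

λ_1 = 23.5208,  λ_2 = 11.4792;  v_1 ≈ (0.7359, 0.6771)


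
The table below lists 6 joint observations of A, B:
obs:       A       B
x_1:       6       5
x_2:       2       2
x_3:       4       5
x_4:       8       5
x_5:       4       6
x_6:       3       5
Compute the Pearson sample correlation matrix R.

Step 1 — column means:
  mean(A) = (6 + 2 + 4 + 8 + 4 + 3) / 6 = 27/6 = 4.5
  mean(B) = (5 + 2 + 5 + 5 + 6 + 5) / 6 = 28/6 = 4.6667

Step 2 — sample variances and covariances s[i,j] = (1/(n-1)) · Σ_k (x_{k,i} - mean_i) · (x_{k,j} - mean_j), with n-1 = 5:
  s[A,A] = ((1.5)·(1.5) + (-2.5)·(-2.5) + (-0.5)·(-0.5) + (3.5)·(3.5) + (-0.5)·(-0.5) + (-1.5)·(-1.5)) / 5 = 23.5/5 = 4.7
  s[A,B] = ((1.5)·(0.3333) + (-2.5)·(-2.6667) + (-0.5)·(0.3333) + (3.5)·(0.3333) + (-0.5)·(1.3333) + (-1.5)·(0.3333)) / 5 = 7/5 = 1.4
  s[B,B] = ((0.3333)·(0.3333) + (-2.6667)·(-2.6667) + (0.3333)·(0.3333) + (0.3333)·(0.3333) + (1.3333)·(1.3333) + (0.3333)·(0.3333)) / 5 = 9.3333/5 = 1.8667
  Sample standard deviations s_i = √(s[i,i]):
  s(A) = √(4.7) = 2.1679
  s(B) = √(1.8667) = 1.3663

Step 3 — r_{ij} = s_{ij} / (s_i · s_j):
  r[A,A] = 1 (diagonal).
  r[A,B] = 1.4 / (2.1679 · 1.3663) = 1.4 / 2.962 = 0.4727
  r[B,B] = 1 (diagonal).

R is symmetric with unit diagonal. Assembling:

R = [[1, 0.4727],
 [0.4727, 1]]


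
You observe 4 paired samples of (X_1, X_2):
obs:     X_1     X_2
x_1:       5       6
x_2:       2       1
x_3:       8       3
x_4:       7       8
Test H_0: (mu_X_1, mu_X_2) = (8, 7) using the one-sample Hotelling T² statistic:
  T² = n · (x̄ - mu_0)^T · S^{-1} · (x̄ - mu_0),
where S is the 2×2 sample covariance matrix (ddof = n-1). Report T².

Step 1 — sample mean vector:
  mean(X_1) = (5 + 2 + 8 + 7) / 4 = 22/4 = 5.5
  mean(X_2) = (6 + 1 + 3 + 8) / 4 = 18/4 = 4.5
  x̄ = (5.5, 4.5),  deviation x̄ - mu_0 = (5.5, 4.5) - (8, 7) = (-2.5, -2.5).

Step 2 — sample covariance matrix, S[i,j] = (1/(n-1)) · Σ_k (x_{k,i} - mean_i) · (x_{k,j} - mean_j), divisor n-1 = 3:
  S[X_1,X_1] = ((-0.5)·(-0.5) + (-3.5)·(-3.5) + (2.5)·(2.5) + (1.5)·(1.5)) / 3 = 21/3 = 7
  S[X_1,X_2] = ((-0.5)·(1.5) + (-3.5)·(-3.5) + (2.5)·(-1.5) + (1.5)·(3.5)) / 3 = 13/3 = 4.3333
  S[X_2,X_2] = ((1.5)·(1.5) + (-3.5)·(-3.5) + (-1.5)·(-1.5) + (3.5)·(3.5)) / 3 = 29/3 = 9.6667
  S = [[7, 4.3333],
 [4.3333, 9.6667]].

Step 3 — invert S. det(S) = 7·9.6667 - (4.3333)² = 48.8889.
  S^{-1} = (1/det) · [[d, -b], [-b, a]] = [[0.1977, -0.0886],
 [-0.0886, 0.1432]].

Step 4 — quadratic form (x̄ - mu_0)^T · S^{-1} · (x̄ - mu_0):
  S^{-1} · (x̄ - mu_0) = (-0.2727, -0.1364),
  (x̄ - mu_0)^T · [...] = (-2.5)·(-0.2727) + (-2.5)·(-0.1364) = 1.0227.

Step 5 — scale by n: T² = 4 · 1.0227 = 4.0909.

T² ≈ 4.0909


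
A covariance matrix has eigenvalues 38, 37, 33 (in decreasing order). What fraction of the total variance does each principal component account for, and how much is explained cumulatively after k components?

Step 1 — total variance = trace(Sigma) = Σ λ_i = 38 + 37 + 33 = 108.

Step 2 — fraction explained by component i = λ_i / Σ λ:
  PC1: 38/108 = 0.3519
  PC2: 37/108 = 0.3426
  PC3: 33/108 = 0.3056

Step 3 — cumulative fraction after k components = (λ_1 + ... + λ_k) / Σ λ:
  k = 1: 38/108 = 0.3519
  k = 2: (38 + 37)/108 = 75/108 = 0.6944
  k = 3: (38 + 37 + 33)/108 = 108/108 = 1

Summary (fraction, with percent):

explained: PC1 0.3519 (35.19%), PC2 0.3426 (34.26%), PC3 0.3056 (30.56%);  cumulative: 0.3519, 0.6944, 1


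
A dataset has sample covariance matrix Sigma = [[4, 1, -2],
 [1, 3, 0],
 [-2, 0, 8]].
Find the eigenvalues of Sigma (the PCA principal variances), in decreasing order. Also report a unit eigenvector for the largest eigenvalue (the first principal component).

Step 1 — characteristic polynomial p(λ) = det(λI - Sigma) = λ³ - tr·λ² + c_1·λ - det, where tr = trace, c_1 = sum of the principal 2×2 minors, det = det(Sigma):
  tr = 4 + 3 + 8 = 15,
  c_1 = (4·3 - (1)²) + (4·8 - (-2)²) + (3·8 - (0)²) = 11 + 28 + 24 = 63,
  det = 4·(3·8 - (0)²) - (1)·((1)·8 - (0)·(-2)) + (-2)·((1)·(0) - 3·(-2)) = 4·(24) - (1)·(8) + (-2)·(6) = 76.
  So p(λ) = λ³ - 15λ² + 63λ - 76.
Step 2 — look for an integer root (rational root theorem: any rational root is an integer divisor of 76). Testing λ = 4:
  p(4) = 64 - 240 + 252 - 76 = 0  ✓
  Dividing out (λ - 4): p(λ) = (λ - 4)(λ² - 11λ + 19).
Step 3 — remaining eigenvalues from the quadratic λ² - 11λ + 19 = 0:
  Δ = 11² - 4·19 = 121 - 76 = 45,  λ = (11 ± √45)/2 = (11 ± 6.7082)/2 ≈ 8.8541 or 2.1459.
  Sorted: λ_1 = 8.8541,  λ_2 = 4,  λ_3 = 2.1459  (check: sum = 15 = tr ✓).

Step 4 — unit eigenvector for λ_1 ≈ 8.8541: v spans the null space of (Sigma - λ_1 I), whose rows are
  r_1 = (-4.8541, 1, -2),  r_2 = (1, -5.8541, 0),  r_3 = (-2, 0, -0.8541).
  v is orthogonal to every row, so take v ∝ r_1 × r_2 = ((1)·(0) - (-2)·(-5.8541), (-2)·(1) - (-4.8541)·(0), (-4.8541)·(-5.8541) - (1)·(1)) ≈ (-11.7082, -2, 27.4164).
  Rescale (multiply by -1 so the first nonzero entry is positive): u = (11.7082, 2, -27.4164).
  ||u|| = √((11.7082)² + (2)² + (-27.4164)²) = √(892.7415) ≈ 29.8788,  v_1 = u/||u|| ≈ (0.3919, 0.0669, -0.9176) (||v_1|| = 1).

λ_1 = 8.8541,  λ_2 = 4,  λ_3 = 2.1459;  v_1 ≈ (0.3919, 0.0669, -0.9176)


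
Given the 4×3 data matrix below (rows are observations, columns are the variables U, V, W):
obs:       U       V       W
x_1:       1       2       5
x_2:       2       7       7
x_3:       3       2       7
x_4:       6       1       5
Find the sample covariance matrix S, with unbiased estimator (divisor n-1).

Step 1 — column means:
  mean(U) = (1 + 2 + 3 + 6) / 4 = 12/4 = 3
  mean(V) = (2 + 7 + 2 + 1) / 4 = 12/4 = 3
  mean(W) = (5 + 7 + 7 + 5) / 4 = 24/4 = 6

Step 2 — sample covariance S[i,j] = (1/(n-1)) · Σ_k (x_{k,i} - mean_i) · (x_{k,j} - mean_j), with n-1 = 3.
  S[U,U] = ((-2)·(-2) + (-1)·(-1) + (0)·(0) + (3)·(3)) / 3 = 14/3 = 4.6667
  S[U,V] = ((-2)·(-1) + (-1)·(4) + (0)·(-1) + (3)·(-2)) / 3 = -8/3 = -2.6667
  S[U,W] = ((-2)·(-1) + (-1)·(1) + (0)·(1) + (3)·(-1)) / 3 = -2/3 = -0.6667
  S[V,V] = ((-1)·(-1) + (4)·(4) + (-1)·(-1) + (-2)·(-2)) / 3 = 22/3 = 7.3333
  S[V,W] = ((-1)·(-1) + (4)·(1) + (-1)·(1) + (-2)·(-1)) / 3 = 6/3 = 2
  S[W,W] = ((-1)·(-1) + (1)·(1) + (1)·(1) + (-1)·(-1)) / 3 = 4/3 = 1.3333

S is symmetric (S[j,i] = S[i,j]). Assembling:

S = [[4.6667, -2.6667, -0.6667],
 [-2.6667, 7.3333, 2],
 [-0.6667, 2, 1.3333]]


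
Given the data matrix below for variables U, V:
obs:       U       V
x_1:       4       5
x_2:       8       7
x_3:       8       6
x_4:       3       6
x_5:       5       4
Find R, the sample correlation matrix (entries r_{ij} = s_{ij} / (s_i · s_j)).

Step 1 — column means:
  mean(U) = (4 + 8 + 8 + 3 + 5) / 5 = 28/5 = 5.6
  mean(V) = (5 + 7 + 6 + 6 + 4) / 5 = 28/5 = 5.6

Step 2 — sample variances and covariances s[i,j] = (1/(n-1)) · Σ_k (x_{k,i} - mean_i) · (x_{k,j} - mean_j), with n-1 = 4:
  s[U,U] = ((-1.6)·(-1.6) + (2.4)·(2.4) + (2.4)·(2.4) + (-2.6)·(-2.6) + (-0.6)·(-0.6)) / 4 = 21.2/4 = 5.3
  s[U,V] = ((-1.6)·(-0.6) + (2.4)·(1.4) + (2.4)·(0.4) + (-2.6)·(0.4) + (-0.6)·(-1.6)) / 4 = 5.2/4 = 1.3
  s[V,V] = ((-0.6)·(-0.6) + (1.4)·(1.4) + (0.4)·(0.4) + (0.4)·(0.4) + (-1.6)·(-1.6)) / 4 = 5.2/4 = 1.3
  Sample standard deviations s_i = √(s[i,i]):
  s(U) = √(5.3) = 2.3022
  s(V) = √(1.3) = 1.1402

Step 3 — r_{ij} = s_{ij} / (s_i · s_j):
  r[U,U] = 1 (diagonal).
  r[U,V] = 1.3 / (2.3022 · 1.1402) = 1.3 / 2.6249 = 0.4953
  r[V,V] = 1 (diagonal).

R is symmetric with unit diagonal. Assembling:

R = [[1, 0.4953],
 [0.4953, 1]]


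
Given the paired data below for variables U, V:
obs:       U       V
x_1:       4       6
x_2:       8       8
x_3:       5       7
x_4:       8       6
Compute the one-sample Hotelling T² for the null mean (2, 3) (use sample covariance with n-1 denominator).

Step 1 — sample mean vector:
  mean(U) = (4 + 8 + 5 + 8) / 4 = 25/4 = 6.25
  mean(V) = (6 + 8 + 7 + 6) / 4 = 27/4 = 6.75
  x̄ = (6.25, 6.75),  deviation x̄ - mu_0 = (6.25, 6.75) - (2, 3) = (4.25, 3.75).

Step 2 — sample covariance matrix, S[i,j] = (1/(n-1)) · Σ_k (x_{k,i} - mean_i) · (x_{k,j} - mean_j), divisor n-1 = 3:
  S[U,U] = ((-2.25)·(-2.25) + (1.75)·(1.75) + (-1.25)·(-1.25) + (1.75)·(1.75)) / 3 = 12.75/3 = 4.25
  S[U,V] = ((-2.25)·(-0.75) + (1.75)·(1.25) + (-1.25)·(0.25) + (1.75)·(-0.75)) / 3 = 2.25/3 = 0.75
  S[V,V] = ((-0.75)·(-0.75) + (1.25)·(1.25) + (0.25)·(0.25) + (-0.75)·(-0.75)) / 3 = 2.75/3 = 0.9167
  S = [[4.25, 0.75],
 [0.75, 0.9167]].

Step 3 — invert S. det(S) = 4.25·0.9167 - (0.75)² = 3.3333.
  S^{-1} = (1/det) · [[d, -b], [-b, a]] = [[0.275, -0.225],
 [-0.225, 1.275]].

Step 4 — quadratic form (x̄ - mu_0)^T · S^{-1} · (x̄ - mu_0):
  S^{-1} · (x̄ - mu_0) = (0.325, 3.825),
  (x̄ - mu_0)^T · [...] = (4.25)·(0.325) + (3.75)·(3.825) = 15.725.

Step 5 — scale by n: T² = 4 · 15.725 = 62.9.

T² ≈ 62.9


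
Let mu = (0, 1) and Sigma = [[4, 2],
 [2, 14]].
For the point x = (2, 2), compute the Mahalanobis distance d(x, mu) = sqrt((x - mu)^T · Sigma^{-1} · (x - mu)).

Step 1 — centre the observation: (x - mu) = (2, 1).

Step 2 — invert Sigma. det(Sigma) = 4·14 - (2)² = 52.
  Sigma^{-1} = (1/det) · [[d, -b], [-b, a]] = [[0.2692, -0.0385],
 [-0.0385, 0.0769]].

Step 3 — form the quadratic (x - mu)^T · Sigma^{-1} · (x - mu):
  Sigma^{-1} · (x - mu) = (0.5, 0).
  (x - mu)^T · [Sigma^{-1} · (x - mu)] = (2)·(0.5) + (1)·(0) = 1.

Step 4 — take square root: d = √(1) ≈ 1.

d(x, mu) = √(1) ≈ 1


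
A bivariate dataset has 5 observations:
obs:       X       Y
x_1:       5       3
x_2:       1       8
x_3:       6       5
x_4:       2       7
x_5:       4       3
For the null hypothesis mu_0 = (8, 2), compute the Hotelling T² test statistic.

Step 1 — sample mean vector:
  mean(X) = (5 + 1 + 6 + 2 + 4) / 5 = 18/5 = 3.6
  mean(Y) = (3 + 8 + 5 + 7 + 3) / 5 = 26/5 = 5.2
  x̄ = (3.6, 5.2),  deviation x̄ - mu_0 = (3.6, 5.2) - (8, 2) = (-4.4, 3.2).

Step 2 — sample covariance matrix, S[i,j] = (1/(n-1)) · Σ_k (x_{k,i} - mean_i) · (x_{k,j} - mean_j), divisor n-1 = 4:
  S[X,X] = ((1.4)·(1.4) + (-2.6)·(-2.6) + (2.4)·(2.4) + (-1.6)·(-1.6) + (0.4)·(0.4)) / 4 = 17.2/4 = 4.3
  S[X,Y] = ((1.4)·(-2.2) + (-2.6)·(2.8) + (2.4)·(-0.2) + (-1.6)·(1.8) + (0.4)·(-2.2)) / 4 = -14.6/4 = -3.65
  S[Y,Y] = ((-2.2)·(-2.2) + (2.8)·(2.8) + (-0.2)·(-0.2) + (1.8)·(1.8) + (-2.2)·(-2.2)) / 4 = 20.8/4 = 5.2
  S = [[4.3, -3.65],
 [-3.65, 5.2]].

Step 3 — invert S. det(S) = 4.3·5.2 - (-3.65)² = 9.0375.
  S^{-1} = (1/det) · [[d, -b], [-b, a]] = [[0.5754, 0.4039],
 [0.4039, 0.4758]].

Step 4 — quadratic form (x̄ - mu_0)^T · S^{-1} · (x̄ - mu_0):
  S^{-1} · (x̄ - mu_0) = (-1.2393, -0.2545),
  (x̄ - mu_0)^T · [...] = (-4.4)·(-1.2393) + (3.2)·(-0.2545) = 4.6385.

Step 5 — scale by n: T² = 5 · 4.6385 = 23.1923.

T² ≈ 23.1923


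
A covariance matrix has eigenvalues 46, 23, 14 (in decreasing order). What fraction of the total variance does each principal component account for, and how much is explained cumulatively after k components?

Step 1 — total variance = trace(Sigma) = Σ λ_i = 46 + 23 + 14 = 83.

Step 2 — fraction explained by component i = λ_i / Σ λ:
  PC1: 46/83 = 0.5542
  PC2: 23/83 = 0.2771
  PC3: 14/83 = 0.1687

Step 3 — cumulative fraction after k components = (λ_1 + ... + λ_k) / Σ λ:
  k = 1: 46/83 = 0.5542
  k = 2: (46 + 23)/83 = 69/83 = 0.8313
  k = 3: (46 + 23 + 14)/83 = 83/83 = 1

Summary (fraction, with percent):

explained: PC1 0.5542 (55.42%), PC2 0.2771 (27.71%), PC3 0.1687 (16.87%);  cumulative: 0.5542, 0.8313, 1


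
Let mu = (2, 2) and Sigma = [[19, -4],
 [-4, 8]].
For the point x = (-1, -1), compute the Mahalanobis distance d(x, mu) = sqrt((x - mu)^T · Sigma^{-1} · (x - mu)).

Step 1 — centre the observation: (x - mu) = (-3, -3).

Step 2 — invert Sigma. det(Sigma) = 19·8 - (-4)² = 136.
  Sigma^{-1} = (1/det) · [[d, -b], [-b, a]] = [[0.0588, 0.0294],
 [0.0294, 0.1397]].

Step 3 — form the quadratic (x - mu)^T · Sigma^{-1} · (x - mu):
  Sigma^{-1} · (x - mu) = (-0.2647, -0.5074).
  (x - mu)^T · [Sigma^{-1} · (x - mu)] = (-3)·(-0.2647) + (-3)·(-0.5074) = 2.3162.

Step 4 — take square root: d = √(2.3162) ≈ 1.5219.

d(x, mu) = √(2.3162) ≈ 1.5219


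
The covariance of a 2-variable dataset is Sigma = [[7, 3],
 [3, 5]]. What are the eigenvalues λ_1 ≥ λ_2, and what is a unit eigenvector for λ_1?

Step 1 — characteristic polynomial of 2×2 Sigma:
  det(Sigma - λI) = λ² - trace · λ + det = 0.
  trace = 7 + 5 = 12, det = 7·5 - (3)² = 26.
Step 2 — discriminant:
  Δ = trace² - 4·det = 144 - 104 = 40.
Step 3 — eigenvalues:
  λ = (trace ± √Δ)/2 = (12 ± 6.3246)/2,
  λ_1 = 9.1623,  λ_2 = 2.8377.

Step 4 — unit eigenvector for λ_1: solve (Sigma - λ_1 I)v = 0. First row:
  (7 - 9.1623)·v_x + (3)·v_y = 0, i.e. (-2.1623)·v_x + (3)·v_y = 0,
  so v ∝ (b, λ_1 - a) = (3, 2.1623) = u.
  ||u|| = √((3)² + (2.1623)²) = √(13.6754) ≈ 3.698,
  v_1 = u/||u|| ≈ (0.8112, 0.5847) (||v_1|| = 1).

λ_1 = 9.1623,  λ_2 = 2.8377;  v_1 ≈ (0.8112, 0.5847)


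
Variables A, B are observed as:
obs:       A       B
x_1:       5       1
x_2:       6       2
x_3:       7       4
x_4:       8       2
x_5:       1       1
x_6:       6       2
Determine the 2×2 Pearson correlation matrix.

Step 1 — column means:
  mean(A) = (5 + 6 + 7 + 8 + 1 + 6) / 6 = 33/6 = 5.5
  mean(B) = (1 + 2 + 4 + 2 + 1 + 2) / 6 = 12/6 = 2

Step 2 — sample variances and covariances s[i,j] = (1/(n-1)) · Σ_k (x_{k,i} - mean_i) · (x_{k,j} - mean_j), with n-1 = 5:
  s[A,A] = ((-0.5)·(-0.5) + (0.5)·(0.5) + (1.5)·(1.5) + (2.5)·(2.5) + (-4.5)·(-4.5) + (0.5)·(0.5)) / 5 = 29.5/5 = 5.9
  s[A,B] = ((-0.5)·(-1) + (0.5)·(0) + (1.5)·(2) + (2.5)·(0) + (-4.5)·(-1) + (0.5)·(0)) / 5 = 8/5 = 1.6
  s[B,B] = ((-1)·(-1) + (0)·(0) + (2)·(2) + (0)·(0) + (-1)·(-1) + (0)·(0)) / 5 = 6/5 = 1.2
  Sample standard deviations s_i = √(s[i,i]):
  s(A) = √(5.9) = 2.429
  s(B) = √(1.2) = 1.0954

Step 3 — r_{ij} = s_{ij} / (s_i · s_j):
  r[A,A] = 1 (diagonal).
  r[A,B] = 1.6 / (2.429 · 1.0954) = 1.6 / 2.6608 = 0.6013
  r[B,B] = 1 (diagonal).

R is symmetric with unit diagonal. Assembling:

R = [[1, 0.6013],
 [0.6013, 1]]


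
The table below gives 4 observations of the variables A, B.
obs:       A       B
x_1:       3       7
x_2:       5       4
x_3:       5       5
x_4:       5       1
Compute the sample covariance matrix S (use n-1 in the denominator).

Step 1 — column means:
  mean(A) = (3 + 5 + 5 + 5) / 4 = 18/4 = 4.5
  mean(B) = (7 + 4 + 5 + 1) / 4 = 17/4 = 4.25

Step 2 — sample covariance S[i,j] = (1/(n-1)) · Σ_k (x_{k,i} - mean_i) · (x_{k,j} - mean_j), with n-1 = 3.
  S[A,A] = ((-1.5)·(-1.5) + (0.5)·(0.5) + (0.5)·(0.5) + (0.5)·(0.5)) / 3 = 3/3 = 1
  S[A,B] = ((-1.5)·(2.75) + (0.5)·(-0.25) + (0.5)·(0.75) + (0.5)·(-3.25)) / 3 = -5.5/3 = -1.8333
  S[B,B] = ((2.75)·(2.75) + (-0.25)·(-0.25) + (0.75)·(0.75) + (-3.25)·(-3.25)) / 3 = 18.75/3 = 6.25

S is symmetric (S[j,i] = S[i,j]). Assembling:

S = [[1, -1.8333],
 [-1.8333, 6.25]]


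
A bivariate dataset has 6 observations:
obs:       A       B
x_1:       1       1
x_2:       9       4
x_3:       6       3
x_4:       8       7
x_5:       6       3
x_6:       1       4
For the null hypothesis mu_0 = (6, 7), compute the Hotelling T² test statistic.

Step 1 — sample mean vector:
  mean(A) = (1 + 9 + 6 + 8 + 6 + 1) / 6 = 31/6 = 5.1667
  mean(B) = (1 + 4 + 3 + 7 + 3 + 4) / 6 = 22/6 = 3.6667
  x̄ = (5.1667, 3.6667),  deviation x̄ - mu_0 = (5.1667, 3.6667) - (6, 7) = (-0.8333, -3.3333).

Step 2 — sample covariance matrix, S[i,j] = (1/(n-1)) · Σ_k (x_{k,i} - mean_i) · (x_{k,j} - mean_j), divisor n-1 = 5:
  S[A,A] = ((-4.1667)·(-4.1667) + (3.8333)·(3.8333) + (0.8333)·(0.8333) + (2.8333)·(2.8333) + (0.8333)·(0.8333) + (-4.1667)·(-4.1667)) / 5 = 58.8333/5 = 11.7667
  S[A,B] = ((-4.1667)·(-2.6667) + (3.8333)·(0.3333) + (0.8333)·(-0.6667) + (2.8333)·(3.3333) + (0.8333)·(-0.6667) + (-4.1667)·(0.3333)) / 5 = 19.3333/5 = 3.8667
  S[B,B] = ((-2.6667)·(-2.6667) + (0.3333)·(0.3333) + (-0.6667)·(-0.6667) + (3.3333)·(3.3333) + (-0.6667)·(-0.6667) + (0.3333)·(0.3333)) / 5 = 19.3333/5 = 3.8667
  S = [[11.7667, 3.8667],
 [3.8667, 3.8667]].

Step 3 — invert S. det(S) = 11.7667·3.8667 - (3.8667)² = 30.5467.
  S^{-1} = (1/det) · [[d, -b], [-b, a]] = [[0.1266, -0.1266],
 [-0.1266, 0.3852]].

Step 4 — quadratic form (x̄ - mu_0)^T · S^{-1} · (x̄ - mu_0):
  S^{-1} · (x̄ - mu_0) = (0.3165, -1.1785),
  (x̄ - mu_0)^T · [...] = (-0.8333)·(0.3165) + (-3.3333)·(-1.1785) = 3.6647.

Step 5 — scale by n: T² = 6 · 3.6647 = 21.9882.

T² ≈ 21.9882


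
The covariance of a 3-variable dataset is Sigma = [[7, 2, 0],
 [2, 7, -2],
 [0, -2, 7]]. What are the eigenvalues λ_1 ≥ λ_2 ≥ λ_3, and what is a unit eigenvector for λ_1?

Step 1 — characteristic polynomial p(λ) = det(λI - Sigma) = λ³ - tr·λ² + c_1·λ - det, where tr = trace, c_1 = sum of the principal 2×2 minors, det = det(Sigma):
  tr = 7 + 7 + 7 = 21,
  c_1 = (7·7 - (2)²) + (7·7 - (0)²) + (7·7 - (-2)²) = 45 + 49 + 45 = 139,
  det = 7·(7·7 - (-2)²) - (2)·((2)·7 - (-2)·(0)) + (0)·((2)·(-2) - 7·(0)) = 7·(45) - (2)·(14) + (0)·(-4) = 287.
  So p(λ) = λ³ - 21λ² + 139λ - 287.
Step 2 — look for an integer root (rational root theorem: any rational root is an integer divisor of 287). Testing λ = 7:
  p(7) = 343 - 1029 + 973 - 287 = 0  ✓
  Dividing out (λ - 7): p(λ) = (λ - 7)(λ² - 14λ + 41).
Step 3 — remaining eigenvalues from the quadratic λ² - 14λ + 41 = 0:
  Δ = 14² - 4·41 = 196 - 164 = 32,  λ = (14 ± √32)/2 = (14 ± 5.6569)/2 ≈ 9.8284 or 4.1716.
  Sorted: λ_1 = 9.8284,  λ_2 = 7,  λ_3 = 4.1716  (check: sum = 21 = tr ✓).

Step 4 — unit eigenvector for λ_1 ≈ 9.8284: v spans the null space of (Sigma - λ_1 I), whose rows are
  r_1 = (-2.8284, 2, 0),  r_2 = (2, -2.8284, -2),  r_3 = (0, -2, -2.8284).
  v is orthogonal to every row, so take v ∝ r_1 × r_2 = ((2)·(-2) - (0)·(-2.8284), (0)·(2) - (-2.8284)·(-2), (-2.8284)·(-2.8284) - (2)·(2)) ≈ (-4, -5.6569, 4).
  Rescale (multiply by -1 so the first nonzero entry is positive): u = (4, 5.6569, -4).
  ||u|| = √((4)² + (5.6569)² + (-4)²) = √(64) ≈ 8,  v_1 = u/||u|| ≈ (0.5, 0.7071, -0.5) (||v_1|| = 1).

λ_1 = 9.8284,  λ_2 = 7,  λ_3 = 4.1716;  v_1 ≈ (0.5, 0.7071, -0.5)


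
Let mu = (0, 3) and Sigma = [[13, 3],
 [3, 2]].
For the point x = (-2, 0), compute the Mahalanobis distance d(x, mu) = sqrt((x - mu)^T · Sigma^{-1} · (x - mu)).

Step 1 — centre the observation: (x - mu) = (-2, -3).

Step 2 — invert Sigma. det(Sigma) = 13·2 - (3)² = 17.
  Sigma^{-1} = (1/det) · [[d, -b], [-b, a]] = [[0.1176, -0.1765],
 [-0.1765, 0.7647]].

Step 3 — form the quadratic (x - mu)^T · Sigma^{-1} · (x - mu):
  Sigma^{-1} · (x - mu) = (0.2941, -1.9412).
  (x - mu)^T · [Sigma^{-1} · (x - mu)] = (-2)·(0.2941) + (-3)·(-1.9412) = 5.2353.

Step 4 — take square root: d = √(5.2353) ≈ 2.2881.

d(x, mu) = √(5.2353) ≈ 2.2881


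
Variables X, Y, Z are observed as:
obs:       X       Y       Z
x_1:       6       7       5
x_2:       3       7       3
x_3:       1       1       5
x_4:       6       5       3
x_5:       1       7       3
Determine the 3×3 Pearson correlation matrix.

Step 1 — column means:
  mean(X) = (6 + 3 + 1 + 6 + 1) / 5 = 17/5 = 3.4
  mean(Y) = (7 + 7 + 1 + 5 + 7) / 5 = 27/5 = 5.4
  mean(Z) = (5 + 3 + 5 + 3 + 3) / 5 = 19/5 = 3.8

Step 2 — sample variances and covariances s[i,j] = (1/(n-1)) · Σ_k (x_{k,i} - mean_i) · (x_{k,j} - mean_j), with n-1 = 4:
  s[X,X] = ((2.6)·(2.6) + (-0.4)·(-0.4) + (-2.4)·(-2.4) + (2.6)·(2.6) + (-2.4)·(-2.4)) / 4 = 25.2/4 = 6.3
  s[X,Y] = ((2.6)·(1.6) + (-0.4)·(1.6) + (-2.4)·(-4.4) + (2.6)·(-0.4) + (-2.4)·(1.6)) / 4 = 9.2/4 = 2.3
  s[X,Z] = ((2.6)·(1.2) + (-0.4)·(-0.8) + (-2.4)·(1.2) + (2.6)·(-0.8) + (-2.4)·(-0.8)) / 4 = 0.4/4 = 0.1
  s[Y,Y] = ((1.6)·(1.6) + (1.6)·(1.6) + (-4.4)·(-4.4) + (-0.4)·(-0.4) + (1.6)·(1.6)) / 4 = 27.2/4 = 6.8
  s[Y,Z] = ((1.6)·(1.2) + (1.6)·(-0.8) + (-4.4)·(1.2) + (-0.4)·(-0.8) + (1.6)·(-0.8)) / 4 = -5.6/4 = -1.4
  s[Z,Z] = ((1.2)·(1.2) + (-0.8)·(-0.8) + (1.2)·(1.2) + (-0.8)·(-0.8) + (-0.8)·(-0.8)) / 4 = 4.8/4 = 1.2
  Sample standard deviations s_i = √(s[i,i]):
  s(X) = √(6.3) = 2.51
  s(Y) = √(6.8) = 2.6077
  s(Z) = √(1.2) = 1.0954

Step 3 — r_{ij} = s_{ij} / (s_i · s_j):
  r[X,X] = 1 (diagonal).
  r[X,Y] = 2.3 / (2.51 · 2.6077) = 2.3 / 6.5452 = 0.3514
  r[X,Z] = 0.1 / (2.51 · 1.0954) = 0.1 / 2.7495 = 0.0364
  r[Y,Y] = 1 (diagonal).
  r[Y,Z] = -1.4 / (2.6077 · 1.0954) = -1.4 / 2.8566 = -0.4901
  r[Z,Z] = 1 (diagonal).

R is symmetric with unit diagonal. Assembling:

R = [[1, 0.3514, 0.0364],
 [0.3514, 1, -0.4901],
 [0.0364, -0.4901, 1]]


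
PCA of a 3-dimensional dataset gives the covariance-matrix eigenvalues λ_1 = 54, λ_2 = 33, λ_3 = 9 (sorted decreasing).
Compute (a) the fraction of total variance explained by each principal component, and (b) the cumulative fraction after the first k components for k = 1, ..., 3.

Step 1 — total variance = trace(Sigma) = Σ λ_i = 54 + 33 + 9 = 96.

Step 2 — fraction explained by component i = λ_i / Σ λ:
  PC1: 54/96 = 0.5625
  PC2: 33/96 = 0.3438
  PC3: 9/96 = 0.0938

Step 3 — cumulative fraction after k components = (λ_1 + ... + λ_k) / Σ λ:
  k = 1: 54/96 = 0.5625
  k = 2: (54 + 33)/96 = 87/96 = 0.9062
  k = 3: (54 + 33 + 9)/96 = 96/96 = 1

Summary (fraction, with percent):

explained: PC1 0.5625 (56.25%), PC2 0.3438 (34.38%), PC3 0.0938 (9.38%);  cumulative: 0.5625, 0.9062, 1


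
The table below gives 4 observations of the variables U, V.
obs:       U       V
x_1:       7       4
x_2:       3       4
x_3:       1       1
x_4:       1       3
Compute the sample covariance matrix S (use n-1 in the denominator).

Step 1 — column means:
  mean(U) = (7 + 3 + 1 + 1) / 4 = 12/4 = 3
  mean(V) = (4 + 4 + 1 + 3) / 4 = 12/4 = 3

Step 2 — sample covariance S[i,j] = (1/(n-1)) · Σ_k (x_{k,i} - mean_i) · (x_{k,j} - mean_j), with n-1 = 3.
  S[U,U] = ((4)·(4) + (0)·(0) + (-2)·(-2) + (-2)·(-2)) / 3 = 24/3 = 8
  S[U,V] = ((4)·(1) + (0)·(1) + (-2)·(-2) + (-2)·(0)) / 3 = 8/3 = 2.6667
  S[V,V] = ((1)·(1) + (1)·(1) + (-2)·(-2) + (0)·(0)) / 3 = 6/3 = 2

S is symmetric (S[j,i] = S[i,j]). Assembling:

S = [[8, 2.6667],
 [2.6667, 2]]


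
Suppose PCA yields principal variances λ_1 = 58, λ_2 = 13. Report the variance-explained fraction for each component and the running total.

Step 1 — total variance = trace(Sigma) = Σ λ_i = 58 + 13 = 71.

Step 2 — fraction explained by component i = λ_i / Σ λ:
  PC1: 58/71 = 0.8169
  PC2: 13/71 = 0.1831

Step 3 — cumulative fraction after k components = (λ_1 + ... + λ_k) / Σ λ:
  k = 1: 58/71 = 0.8169
  k = 2: (58 + 13)/71 = 71/71 = 1

Summary (fraction, with percent):

explained: PC1 0.8169 (81.69%), PC2 0.1831 (18.31%);  cumulative: 0.8169, 1


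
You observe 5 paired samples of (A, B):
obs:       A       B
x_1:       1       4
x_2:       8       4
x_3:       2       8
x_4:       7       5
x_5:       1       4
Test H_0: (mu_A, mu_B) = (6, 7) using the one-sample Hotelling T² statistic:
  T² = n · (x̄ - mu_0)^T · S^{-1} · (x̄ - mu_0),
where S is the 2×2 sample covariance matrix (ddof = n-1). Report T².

Step 1 — sample mean vector:
  mean(A) = (1 + 8 + 2 + 7 + 1) / 5 = 19/5 = 3.8
  mean(B) = (4 + 4 + 8 + 5 + 4) / 5 = 25/5 = 5
  x̄ = (3.8, 5),  deviation x̄ - mu_0 = (3.8, 5) - (6, 7) = (-2.2, -2).

Step 2 — sample covariance matrix, S[i,j] = (1/(n-1)) · Σ_k (x_{k,i} - mean_i) · (x_{k,j} - mean_j), divisor n-1 = 4:
  S[A,A] = ((-2.8)·(-2.8) + (4.2)·(4.2) + (-1.8)·(-1.8) + (3.2)·(3.2) + (-2.8)·(-2.8)) / 4 = 46.8/4 = 11.7
  S[A,B] = ((-2.8)·(-1) + (4.2)·(-1) + (-1.8)·(3) + (3.2)·(0) + (-2.8)·(-1)) / 4 = -4/4 = -1
  S[B,B] = ((-1)·(-1) + (-1)·(-1) + (3)·(3) + (0)·(0) + (-1)·(-1)) / 4 = 12/4 = 3
  S = [[11.7, -1],
 [-1, 3]].

Step 3 — invert S. det(S) = 11.7·3 - (-1)² = 34.1.
  S^{-1} = (1/det) · [[d, -b], [-b, a]] = [[0.088, 0.0293],
 [0.0293, 0.3431]].

Step 4 — quadratic form (x̄ - mu_0)^T · S^{-1} · (x̄ - mu_0):
  S^{-1} · (x̄ - mu_0) = (-0.2522, -0.7507),
  (x̄ - mu_0)^T · [...] = (-2.2)·(-0.2522) + (-2)·(-0.7507) = 2.0563.

Step 5 — scale by n: T² = 5 · 2.0563 = 10.2815.

T² ≈ 10.2815
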